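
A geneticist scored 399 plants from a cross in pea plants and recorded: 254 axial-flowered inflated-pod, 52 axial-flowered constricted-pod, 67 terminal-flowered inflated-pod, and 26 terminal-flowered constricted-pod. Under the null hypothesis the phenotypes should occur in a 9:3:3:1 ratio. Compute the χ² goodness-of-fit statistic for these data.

11.711

Total ratio parts = 16. Expected numbers out of 399:
  axial-flowered inflated-pod: 399 × 9/16 = 224.4375
  axial-flowered constricted-pod: 399 × 3/16 = 74.8125
  terminal-flowered inflated-pod: 399 × 3/16 = 74.8125
  terminal-flowered constricted-pod: 399 × 1/16 = 24.9375
χ² = Σ (O − E)² / E
  axial-flowered inflated-pod: (254 − 224.4375)² / 224.4375 = 3.8939
  axial-flowered constricted-pod: (52 − 74.8125)² / 74.8125 = 6.9562
  terminal-flowered inflated-pod: (67 − 74.8125)² / 74.8125 = 0.8158
  terminal-flowered constricted-pod: (26 − 24.9375)² / 24.9375 = 0.0453
χ² = 3.8939 + 6.9562 + 0.8158 + 0.0453 = 11.7112 ≈ 11.711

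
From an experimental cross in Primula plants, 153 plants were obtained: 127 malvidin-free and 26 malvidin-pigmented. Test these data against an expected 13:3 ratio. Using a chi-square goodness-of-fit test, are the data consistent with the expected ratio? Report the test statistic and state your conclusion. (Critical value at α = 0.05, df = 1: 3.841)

Under the 13:3 hypothesis (Σ ratio = 16, N = 153):
  malvidin-free: 153 × 13/16 = 124.3125
  malvidin-pigmented: 153 × 3/16 = 28.6875
χ² = Σ (O − E)² / E
  malvidin-free: (127 − 124.3125)² / 124.3125 = 0.0581
  malvidin-pigmented: (26 − 28.6875)² / 28.6875 = 0.2518
χ² = 0.0581 + 0.2518 = 0.3099 ≈ 0.310
Degrees of freedom = 2 − 1 = 1; critical value at α = 0.05 is 3.841.
Since 0.310 < 3.841, we fail to reject the null hypothesis — the data are consistent with the 13:3 ratio.

0.310; consistent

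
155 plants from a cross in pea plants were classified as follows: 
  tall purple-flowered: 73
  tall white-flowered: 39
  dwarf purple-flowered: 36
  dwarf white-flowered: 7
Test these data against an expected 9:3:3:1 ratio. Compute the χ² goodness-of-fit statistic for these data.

Expected counts for N = 155 under a 9:3:3:1 ratio (total parts = 16):
  tall purple-flowered: 155 × 9/16 = 87.1875
  tall white-flowered: 155 × 3/16 = 29.0625
  dwarf purple-flowered: 155 × 3/16 = 29.0625
  dwarf white-flowered: 155 × 1/16 = 9.6875
χ² = Σ (O − E)² / E
  tall purple-flowered: (73 − 87.1875)² / 87.1875 = 2.3086
  tall white-flowered: (39 − 29.0625)² / 29.0625 = 3.3980
  dwarf purple-flowered: (36 − 29.0625)² / 29.0625 = 1.6560
  dwarf white-flowered: (7 − 9.6875)² / 9.6875 = 0.7456
χ² = 2.3086 + 3.3980 + 1.6560 + 0.7456 = 8.1082 ≈ 8.108

8.108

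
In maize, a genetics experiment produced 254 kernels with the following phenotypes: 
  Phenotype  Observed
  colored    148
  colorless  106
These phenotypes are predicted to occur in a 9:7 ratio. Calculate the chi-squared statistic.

0.420

Total ratio parts = 16. Expected numbers out of 254:
  colored: 254 × 9/16 = 142.875
  colorless: 254 × 7/16 = 111.125
χ² = Σ (O − E)² / E
  colored: (148 − 142.875)² / 142.875 = 0.1838
  colorless: (106 − 111.125)² / 111.125 = 0.2364
χ² = 0.1838 + 0.2364 = 0.4202 ≈ 0.420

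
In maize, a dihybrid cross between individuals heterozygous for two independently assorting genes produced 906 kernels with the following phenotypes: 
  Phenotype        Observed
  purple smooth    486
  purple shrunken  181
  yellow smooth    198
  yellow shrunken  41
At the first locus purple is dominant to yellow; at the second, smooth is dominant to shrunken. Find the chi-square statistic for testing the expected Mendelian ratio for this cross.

A dihybrid F₂ with independent assortment and complete dominance at both loci gives a 9:3:3:1 phenotypic ratio.
Under the 9:3:3:1 hypothesis (Σ ratio = 16, N = 906):
  purple smooth: 906 × 9/16 = 509.625
  purple shrunken: 906 × 3/16 = 169.875
  yellow smooth: 906 × 3/16 = 169.875
  yellow shrunken: 906 × 1/16 = 56.625
χ² = Σ (O − E)² / E
  purple smooth: (486 − 509.625)² / 509.625 = 1.0952
  purple shrunken: (181 − 169.875)² / 169.875 = 0.7286
  yellow smooth: (198 − 169.875)² / 169.875 = 4.6565
  yellow shrunken: (41 − 56.625)² / 56.625 = 4.3115
χ² = 1.0952 + 0.7286 + 4.6565 + 4.3115 = 10.7918 ≈ 10.792

10.792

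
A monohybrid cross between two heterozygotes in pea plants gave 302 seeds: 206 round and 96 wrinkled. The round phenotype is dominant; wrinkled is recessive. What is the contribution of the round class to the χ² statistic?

For a monohybrid cross between heterozygotes with complete dominance, the expected phenotypic ratio is 3:1.
Total ratio parts = 4. Expected numbers out of 302:
  round: 302 × 3/4 = 226.5
  wrinkled: 302 × 1/4 = 75.5
Contribution of round: (206 − 226.5)² / 226.5 = 1.8554

1.855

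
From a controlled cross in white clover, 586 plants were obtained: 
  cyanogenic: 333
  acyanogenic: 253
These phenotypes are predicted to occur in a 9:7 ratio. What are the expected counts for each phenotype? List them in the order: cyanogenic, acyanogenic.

329.625, 256.375

The 9:7 ratio has 16 parts, so with N = 586 the expected counts are:
  cyanogenic: 586 × 9/16 = 329.625
  acyanogenic: 586 × 7/16 = 256.375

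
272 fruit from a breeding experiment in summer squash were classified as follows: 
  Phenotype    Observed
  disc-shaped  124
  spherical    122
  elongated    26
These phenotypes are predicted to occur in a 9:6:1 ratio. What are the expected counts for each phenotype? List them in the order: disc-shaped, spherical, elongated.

Under the 9:6:1 hypothesis (Σ ratio = 16, N = 272):
  disc-shaped: 272 × 9/16 = 153
  spherical: 272 × 6/16 = 102
  elongated: 272 × 1/16 = 17

153, 102, 17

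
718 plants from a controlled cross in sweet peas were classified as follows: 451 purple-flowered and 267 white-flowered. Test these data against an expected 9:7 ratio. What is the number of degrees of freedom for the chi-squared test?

1

A goodness-of-fit test with 2 phenotype classes has df = 2 − 1 = 1.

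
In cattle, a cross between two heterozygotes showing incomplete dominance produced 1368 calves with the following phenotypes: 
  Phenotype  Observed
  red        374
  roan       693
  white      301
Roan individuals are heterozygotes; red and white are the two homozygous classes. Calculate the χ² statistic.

With incomplete dominance, a heterozygote × heterozygote cross gives a 1:2:1 phenotypic ratio.
The 1:2:1 ratio has 4 parts, so with N = 1368 the expected counts are:
  red: 1368 × 1/4 = 342
  roan: 1368 × 2/4 = 684
  white: 1368 × 1/4 = 342
χ² = Σ (O − E)² / E
  red: (374 − 342)² / 342 = 2.9942
  roan: (693 − 684)² / 684 = 0.1184
  white: (301 − 342)² / 342 = 4.9152
χ² = 2.9942 + 0.1184 + 4.9152 = 8.0278 ≈ 8.028

8.028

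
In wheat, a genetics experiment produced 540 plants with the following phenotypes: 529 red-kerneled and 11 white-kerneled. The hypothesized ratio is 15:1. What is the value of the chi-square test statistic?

Total ratio parts = 16. Expected numbers out of 540:
  red-kerneled: 540 × 15/16 = 506.25
  white-kerneled: 540 × 1/16 = 33.75
χ² = Σ (O − E)² / E
  red-kerneled: (529 − 506.25)² / 506.25 = 1.0223
  white-kerneled: (11 − 33.75)² / 33.75 = 15.3352
χ² = 1.0223 + 15.3352 = 16.3575 ≈ 16.358

16.358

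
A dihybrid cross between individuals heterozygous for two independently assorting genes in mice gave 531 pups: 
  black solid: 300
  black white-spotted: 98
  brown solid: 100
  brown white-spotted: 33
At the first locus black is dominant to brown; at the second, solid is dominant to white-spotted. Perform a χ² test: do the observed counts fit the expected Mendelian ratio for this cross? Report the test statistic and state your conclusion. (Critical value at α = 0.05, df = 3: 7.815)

0.033; consistent

A dihybrid F₂ with independent assortment and complete dominance at both loci gives a 9:3:3:1 phenotypic ratio.
Under the 9:3:3:1 hypothesis (Σ ratio = 16, N = 531):
  black solid: 531 × 9/16 = 298.6875
  black white-spotted: 531 × 3/16 = 99.5625
  brown solid: 531 × 3/16 = 99.5625
  brown white-spotted: 531 × 1/16 = 33.1875
χ² = Σ (O − E)² / E
  black solid: (300 − 298.6875)² / 298.6875 = 0.0058
  black white-spotted: (98 − 99.5625)² / 99.5625 = 0.0245
  brown solid: (100 − 99.5625)² / 99.5625 = 0.0019
  brown white-spotted: (33 − 33.1875)² / 33.1875 = 0.0011
χ² = 0.0058 + 0.0245 + 0.0019 + 0.0011 = 0.0333 ≈ 0.033
Degrees of freedom = 4 − 1 = 3; critical value at α = 0.05 is 7.815.
Since 0.033 < 7.815, we fail to reject the null hypothesis — the data are consistent with the 9:3:3:1 ratio.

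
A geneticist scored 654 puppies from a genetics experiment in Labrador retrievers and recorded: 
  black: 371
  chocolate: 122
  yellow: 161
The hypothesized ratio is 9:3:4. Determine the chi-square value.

0.068

Under the 9:3:4 hypothesis (Σ ratio = 16, N = 654):
  black: 654 × 9/16 = 367.875
  chocolate: 654 × 3/16 = 122.625
  yellow: 654 × 4/16 = 163.5
χ² = Σ (O − E)² / E
  black: (371 − 367.875)² / 367.875 = 0.0265
  chocolate: (122 − 122.625)² / 122.625 = 0.0032
  yellow: (161 − 163.5)² / 163.5 = 0.0382
χ² = 0.0265 + 0.0032 + 0.0382 = 0.0679 ≈ 0.068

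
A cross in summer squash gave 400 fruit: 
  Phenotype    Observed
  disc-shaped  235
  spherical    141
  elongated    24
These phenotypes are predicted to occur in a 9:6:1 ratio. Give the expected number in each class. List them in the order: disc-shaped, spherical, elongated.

225, 150, 25

Total ratio parts = 16. Expected numbers out of 400:
  disc-shaped: 400 × 9/16 = 225
  spherical: 400 × 6/16 = 150
  elongated: 400 × 1/16 = 25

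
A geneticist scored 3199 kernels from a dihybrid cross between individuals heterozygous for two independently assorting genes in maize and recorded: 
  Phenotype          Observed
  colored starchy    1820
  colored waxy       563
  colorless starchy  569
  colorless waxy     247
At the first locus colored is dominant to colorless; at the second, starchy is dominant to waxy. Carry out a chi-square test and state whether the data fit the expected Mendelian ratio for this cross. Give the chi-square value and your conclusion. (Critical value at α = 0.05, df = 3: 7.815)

15.155; not consistent

A dihybrid F₂ with independent assortment and complete dominance at both loci gives a 9:3:3:1 phenotypic ratio.
Under the 9:3:3:1 hypothesis (Σ ratio = 16, N = 3199):
  colored starchy: 3199 × 9/16 = 1799.4375
  colored waxy: 3199 × 3/16 = 599.8125
  colorless starchy: 3199 × 3/16 = 599.8125
  colorless waxy: 3199 × 1/16 = 199.9375
χ² = Σ (O − E)² / E
  colored starchy: (1820 − 1799.4375)² / 1799.4375 = 0.2350
  colored waxy: (563 − 599.8125)² / 599.8125 = 2.2593
  colorless starchy: (569 − 599.8125)² / 599.8125 = 1.5828
  colorless waxy: (247 − 199.9375)² / 199.9375 = 11.0779
χ² = 0.2350 + 2.2593 + 1.5828 + 11.0779 = 15.155
Degrees of freedom = 4 − 1 = 3; critical value at α = 0.05 is 7.815.
Since 15.155 > 7.815, we reject the null hypothesis — the data do not fit the 9:3:3:1 ratio.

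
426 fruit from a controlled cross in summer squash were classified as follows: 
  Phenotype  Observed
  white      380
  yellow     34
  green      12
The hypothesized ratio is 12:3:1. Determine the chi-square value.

Under the 12:3:1 hypothesis (Σ ratio = 16, N = 426):
  white: 426 × 12/16 = 319.5
  yellow: 426 × 3/16 = 79.875
  green: 426 × 1/16 = 26.625
χ² = Σ (O − E)² / E
  white: (380 − 319.5)² / 319.5 = 11.4562
  yellow: (34 − 79.875)² / 79.875 = 26.3476
  green: (12 − 26.625)² / 26.625 = 8.0335
χ² = 11.4562 + 26.3476 + 8.0335 = 45.8373 ≈ 45.837

45.837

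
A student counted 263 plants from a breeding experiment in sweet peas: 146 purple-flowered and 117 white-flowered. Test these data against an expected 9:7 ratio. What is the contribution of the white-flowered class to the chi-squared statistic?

Expected counts for N = 263 under a 9:7 ratio (total parts = 16):
  purple-flowered: 263 × 9/16 = 147.9375
  white-flowered: 263 × 7/16 = 115.0625
Contribution of white-flowered: (117 − 115.0625)² / 115.0625 = 0.0326

0.033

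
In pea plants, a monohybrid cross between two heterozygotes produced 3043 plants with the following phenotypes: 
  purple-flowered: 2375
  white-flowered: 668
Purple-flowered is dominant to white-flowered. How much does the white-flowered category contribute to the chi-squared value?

For a monohybrid cross between heterozygotes with complete dominance, the expected phenotypic ratio is 3:1.
The 3:1 ratio has 4 parts, so with N = 3043 the expected counts are:
  purple-flowered: 3043 × 3/4 = 2282.25
  white-flowered: 3043 × 1/4 = 760.75
Contribution of white-flowered: (668 − 760.75)² / 760.75 = 11.3080

11.308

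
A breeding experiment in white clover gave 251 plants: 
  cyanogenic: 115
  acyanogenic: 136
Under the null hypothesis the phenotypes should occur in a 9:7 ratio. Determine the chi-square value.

11.102

Expected counts for N = 251 under a 9:7 ratio (total parts = 16):
  cyanogenic: 251 × 9/16 = 141.1875
  acyanogenic: 251 × 7/16 = 109.8125
χ² = Σ (O − E)² / E
  cyanogenic: (115 − 141.1875)² / 141.1875 = 4.8573
  acyanogenic: (136 − 109.8125)² / 109.8125 = 6.2451
χ² = 4.8573 + 6.2451 = 11.1024 ≈ 11.102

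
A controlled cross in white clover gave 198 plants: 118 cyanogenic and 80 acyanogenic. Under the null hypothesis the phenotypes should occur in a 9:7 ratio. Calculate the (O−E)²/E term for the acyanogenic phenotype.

0.507

The 9:7 ratio has 16 parts, so with N = 198 the expected counts are:
  cyanogenic: 198 × 9/16 = 111.375
  acyanogenic: 198 × 7/16 = 86.625
Contribution of acyanogenic: (80 − 86.625)² / 86.625 = 0.5067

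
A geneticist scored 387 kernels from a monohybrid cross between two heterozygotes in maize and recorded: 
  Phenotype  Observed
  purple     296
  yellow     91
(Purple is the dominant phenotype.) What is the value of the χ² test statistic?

For a monohybrid cross between heterozygotes with complete dominance, the expected phenotypic ratio is 3:1.
The 3:1 ratio has 4 parts, so with N = 387 the expected counts are:
  purple: 387 × 3/4 = 290.25
  yellow: 387 × 1/4 = 96.75
χ² = Σ (O − E)² / E
  purple: (296 − 290.25)² / 290.25 = 0.1139
  yellow: (91 − 96.75)² / 96.75 = 0.3417
χ² = 0.1139 + 0.3417 = 0.4556 ≈ 0.456

0.456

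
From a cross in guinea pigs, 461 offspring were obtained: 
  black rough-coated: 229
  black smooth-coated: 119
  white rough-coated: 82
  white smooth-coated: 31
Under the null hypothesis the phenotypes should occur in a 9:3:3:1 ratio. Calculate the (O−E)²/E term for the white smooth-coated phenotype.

0.166

Expected counts for N = 461 under a 9:3:3:1 ratio (total parts = 16):
  black rough-coated: 461 × 9/16 = 259.3125
  black smooth-coated: 461 × 3/16 = 86.4375
  white rough-coated: 461 × 3/16 = 86.4375
  white smooth-coated: 461 × 1/16 = 28.8125
Contribution of white smooth-coated: (31 − 28.8125)² / 28.8125 = 0.1661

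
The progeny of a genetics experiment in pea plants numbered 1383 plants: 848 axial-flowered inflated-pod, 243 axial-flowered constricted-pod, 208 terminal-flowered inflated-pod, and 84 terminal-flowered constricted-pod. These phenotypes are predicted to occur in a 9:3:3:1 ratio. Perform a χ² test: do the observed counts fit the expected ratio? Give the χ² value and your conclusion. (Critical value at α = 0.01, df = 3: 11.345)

17.559; not consistent

Total ratio parts = 16. Expected numbers out of 1383:
  axial-flowered inflated-pod: 1383 × 9/16 = 777.9375
  axial-flowered constricted-pod: 1383 × 3/16 = 259.3125
  terminal-flowered inflated-pod: 1383 × 3/16 = 259.3125
  terminal-flowered constricted-pod: 1383 × 1/16 = 86.4375
χ² = Σ (O − E)² / E
  axial-flowered inflated-pod: (848 − 777.9375)² / 777.9375 = 6.3100
  axial-flowered constricted-pod: (243 − 259.3125)² / 259.3125 = 1.0262
  terminal-flowered inflated-pod: (208 − 259.3125)² / 259.3125 = 10.1537
  terminal-flowered constricted-pod: (84 − 86.4375)² / 86.4375 = 0.0687
χ² = 6.3100 + 1.0262 + 10.1537 + 0.0687 = 17.5586 ≈ 17.559
Degrees of freedom = 4 − 1 = 3; critical value at α = 0.01 is 11.345.
Since 17.559 > 11.345, we reject the null hypothesis — the data do not fit the 9:3:3:1 ratio.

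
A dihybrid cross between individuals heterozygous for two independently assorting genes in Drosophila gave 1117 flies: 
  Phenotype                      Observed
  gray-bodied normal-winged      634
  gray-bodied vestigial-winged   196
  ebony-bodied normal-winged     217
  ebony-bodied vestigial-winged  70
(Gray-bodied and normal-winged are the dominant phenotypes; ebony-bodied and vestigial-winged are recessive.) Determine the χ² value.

A dihybrid F₂ with independent assortment and complete dominance at both loci gives a 9:3:3:1 phenotypic ratio.
Expected counts for N = 1117 under a 9:3:3:1 ratio (total parts = 16):
  gray-bodied normal-winged: 1117 × 9/16 = 628.3125
  gray-bodied vestigial-winged: 1117 × 3/16 = 209.4375
  ebony-bodied normal-winged: 1117 × 3/16 = 209.4375
  ebony-bodied vestigial-winged: 1117 × 1/16 = 69.8125
χ² = Σ (O − E)² / E
  gray-bodied normal-winged: (634 − 628.3125)² / 628.3125 = 0.0515
  gray-bodied vestigial-winged: (196 − 209.4375)² / 209.4375 = 0.8621
  ebony-bodied normal-winged: (217 − 209.4375)² / 209.4375 = 0.2731
  ebony-bodied vestigial-winged: (70 − 69.8125)² / 69.8125 = 0.0005
χ² = 0.0515 + 0.8621 + 0.2731 + 0.0005 = 1.1872 ≈ 1.187

1.187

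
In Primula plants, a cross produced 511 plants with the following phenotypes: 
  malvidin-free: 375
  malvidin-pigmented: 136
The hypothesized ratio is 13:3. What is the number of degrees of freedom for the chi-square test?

1

A goodness-of-fit test with 2 phenotype classes has df = 2 − 1 = 1.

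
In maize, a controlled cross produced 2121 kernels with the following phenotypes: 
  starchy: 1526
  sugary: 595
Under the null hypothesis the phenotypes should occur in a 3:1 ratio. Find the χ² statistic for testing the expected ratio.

Total ratio parts = 4. Expected numbers out of 2121:
  starchy: 2121 × 3/4 = 1590.75
  sugary: 2121 × 1/4 = 530.25
χ² = Σ (O − E)² / E
  starchy: (1526 − 1590.75)² / 1590.75 = 2.6356
  sugary: (595 − 530.25)² / 530.25 = 7.9068
χ² = 2.6356 + 7.9068 = 10.5424 ≈ 10.542

10.542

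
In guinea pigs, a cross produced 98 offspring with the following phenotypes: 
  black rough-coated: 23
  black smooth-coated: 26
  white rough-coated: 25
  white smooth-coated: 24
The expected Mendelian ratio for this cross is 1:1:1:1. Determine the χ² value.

Under the 1:1:1:1 hypothesis (Σ ratio = 4, N = 98):
  black rough-coated: 98 × 1/4 = 24.5
  black smooth-coated: 98 × 1/4 = 24.5
  white rough-coated: 98 × 1/4 = 24.5
  white smooth-coated: 98 × 1/4 = 24.5
χ² = Σ (O − E)² / E
  black rough-coated: (23 − 24.5)² / 24.5 = 0.0918
  black smooth-coated: (26 − 24.5)² / 24.5 = 0.0918
  white rough-coated: (25 − 24.5)² / 24.5 = 0.0102
  white smooth-coated: (24 − 24.5)² / 24.5 = 0.0102
χ² = 0.0918 + 0.0918 + 0.0102 + 0.0102 = 0.204

0.204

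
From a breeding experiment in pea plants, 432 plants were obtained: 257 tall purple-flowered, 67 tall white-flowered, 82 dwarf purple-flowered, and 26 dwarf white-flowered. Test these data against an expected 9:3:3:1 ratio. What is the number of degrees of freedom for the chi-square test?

3

A goodness-of-fit test with 4 phenotype classes has df = 4 − 1 = 3.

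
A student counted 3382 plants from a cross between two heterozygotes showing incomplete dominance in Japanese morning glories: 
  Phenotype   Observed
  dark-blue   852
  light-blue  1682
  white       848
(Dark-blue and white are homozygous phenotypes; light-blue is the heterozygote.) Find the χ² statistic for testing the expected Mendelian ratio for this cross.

With incomplete dominance, a heterozygote × heterozygote cross gives a 1:2:1 phenotypic ratio.
The 1:2:1 ratio has 4 parts, so with N = 3382 the expected counts are:
  dark-blue: 3382 × 1/4 = 845.5
  light-blue: 3382 × 2/4 = 1691
  white: 3382 × 1/4 = 845.5
χ² = Σ (O − E)² / E
  dark-blue: (852 − 845.5)² / 845.5 = 0.0500
  light-blue: (1682 − 1691)² / 1691 = 0.0479
  white: (848 − 845.5)² / 845.5 = 0.0074
χ² = 0.0500 + 0.0479 + 0.0074 = 0.1053 ≈ 0.105

0.105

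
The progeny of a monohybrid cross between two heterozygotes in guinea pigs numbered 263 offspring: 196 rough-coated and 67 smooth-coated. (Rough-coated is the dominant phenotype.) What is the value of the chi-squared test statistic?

0.032

For a monohybrid cross between heterozygotes with complete dominance, the expected phenotypic ratio is 3:1.
Expected counts for N = 263 under a 3:1 ratio (total parts = 4):
  rough-coated: 263 × 3/4 = 197.25
  smooth-coated: 263 × 1/4 = 65.75
χ² = Σ (O − E)² / E
  rough-coated: (196 − 197.25)² / 197.25 = 0.0079
  smooth-coated: (67 − 65.75)² / 65.75 = 0.0238
χ² = 0.0079 + 0.0238 = 0.0317 ≈ 0.032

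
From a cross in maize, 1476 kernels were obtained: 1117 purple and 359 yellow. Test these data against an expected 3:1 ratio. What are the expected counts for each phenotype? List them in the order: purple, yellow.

1107, 369

Under the 3:1 hypothesis (Σ ratio = 4, N = 1476):
  purple: 1476 × 3/4 = 1107
  yellow: 1476 × 1/4 = 369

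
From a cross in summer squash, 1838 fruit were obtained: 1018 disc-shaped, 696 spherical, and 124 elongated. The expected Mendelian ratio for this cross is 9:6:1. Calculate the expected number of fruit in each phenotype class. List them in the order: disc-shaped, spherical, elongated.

1033.875, 689.25, 114.875

Under the 9:6:1 hypothesis (Σ ratio = 16, N = 1838):
  disc-shaped: 1838 × 9/16 = 1033.875
  spherical: 1838 × 6/16 = 689.25
  elongated: 1838 × 1/16 = 114.875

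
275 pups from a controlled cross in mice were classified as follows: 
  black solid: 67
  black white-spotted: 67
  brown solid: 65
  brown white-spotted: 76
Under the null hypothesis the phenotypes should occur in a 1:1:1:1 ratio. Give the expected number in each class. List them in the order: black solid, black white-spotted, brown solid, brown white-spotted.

The 1:1:1:1 ratio has 4 parts, so with N = 275 the expected counts are:
  black solid: 275 × 1/4 = 68.75
  black white-spotted: 275 × 1/4 = 68.75
  brown solid: 275 × 1/4 = 68.75
  brown white-spotted: 275 × 1/4 = 68.75

68.75, 68.75, 68.75, 68.75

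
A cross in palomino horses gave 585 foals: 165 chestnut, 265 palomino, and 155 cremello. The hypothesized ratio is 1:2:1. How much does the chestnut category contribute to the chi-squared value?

Under the 1:2:1 hypothesis (Σ ratio = 4, N = 585):
  chestnut: 585 × 1/4 = 146.25
  palomino: 585 × 2/4 = 292.5
  cremello: 585 × 1/4 = 146.25
Contribution of chestnut: (165 − 146.25)² / 146.25 = 2.4038

2.404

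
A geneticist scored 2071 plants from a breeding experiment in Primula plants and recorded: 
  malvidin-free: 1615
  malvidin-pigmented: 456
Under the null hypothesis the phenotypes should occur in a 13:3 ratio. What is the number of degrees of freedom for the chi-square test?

1

A goodness-of-fit test with 2 phenotype classes has df = 2 − 1 = 1.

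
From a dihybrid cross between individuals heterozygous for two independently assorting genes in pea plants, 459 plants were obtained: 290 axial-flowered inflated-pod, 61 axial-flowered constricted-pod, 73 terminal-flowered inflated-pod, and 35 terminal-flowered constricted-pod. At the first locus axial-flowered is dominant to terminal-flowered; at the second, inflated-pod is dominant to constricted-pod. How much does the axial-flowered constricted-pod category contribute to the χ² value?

A dihybrid F₂ with independent assortment and complete dominance at both loci gives a 9:3:3:1 phenotypic ratio.
The 9:3:3:1 ratio has 16 parts, so with N = 459 the expected counts are:
  axial-flowered inflated-pod: 459 × 9/16 = 258.1875
  axial-flowered constricted-pod: 459 × 3/16 = 86.0625
  terminal-flowered inflated-pod: 459 × 3/16 = 86.0625
  terminal-flowered constricted-pod: 459 × 1/16 = 28.6875
Contribution of axial-flowered constricted-pod: (61 − 86.0625)² / 86.0625 = 7.2985

7.299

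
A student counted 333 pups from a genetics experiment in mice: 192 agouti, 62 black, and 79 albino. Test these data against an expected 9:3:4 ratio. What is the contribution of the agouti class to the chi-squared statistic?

Total ratio parts = 16. Expected numbers out of 333:
  agouti: 333 × 9/16 = 187.3125
  black: 333 × 3/16 = 62.4375
  albino: 333 × 4/16 = 83.25
Contribution of agouti: (192 − 187.3125)² / 187.3125 = 0.1173

0.117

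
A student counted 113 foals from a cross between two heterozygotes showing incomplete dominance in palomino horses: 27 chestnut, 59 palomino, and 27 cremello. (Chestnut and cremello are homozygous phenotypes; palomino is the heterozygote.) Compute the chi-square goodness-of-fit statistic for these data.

With incomplete dominance, a heterozygote × heterozygote cross gives a 1:2:1 phenotypic ratio.
Total ratio parts = 4. Expected numbers out of 113:
  chestnut: 113 × 1/4 = 28.25
  palomino: 113 × 2/4 = 56.5
  cremello: 113 × 1/4 = 28.25
χ² = Σ (O − E)² / E
  chestnut: (27 − 28.25)² / 28.25 = 0.0553
  palomino: (59 − 56.5)² / 56.5 = 0.1106
  cremello: (27 − 28.25)² / 28.25 = 0.0553
χ² = 0.0553 + 0.1106 + 0.0553 = 0.2212 ≈ 0.221

0.221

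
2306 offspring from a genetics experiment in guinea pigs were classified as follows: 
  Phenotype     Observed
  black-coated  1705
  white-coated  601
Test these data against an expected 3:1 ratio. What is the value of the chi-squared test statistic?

Total ratio parts = 4. Expected numbers out of 2306:
  black-coated: 2306 × 3/4 = 1729.5
  white-coated: 2306 × 1/4 = 576.5
χ² = Σ (O − E)² / E
  black-coated: (1705 − 1729.5)² / 1729.5 = 0.3471
  white-coated: (601 − 576.5)² / 576.5 = 1.0412
χ² = 0.3471 + 1.0412 = 1.3883 ≈ 1.388

1.388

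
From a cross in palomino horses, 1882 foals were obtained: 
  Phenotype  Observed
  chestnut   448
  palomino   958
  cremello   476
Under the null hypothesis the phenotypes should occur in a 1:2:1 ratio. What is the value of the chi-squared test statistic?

Expected counts for N = 1882 under a 1:2:1 ratio (total parts = 4):
  chestnut: 1882 × 1/4 = 470.5
  palomino: 1882 × 2/4 = 941
  cremello: 1882 × 1/4 = 470.5
χ² = Σ (O − E)² / E
  chestnut: (448 − 470.5)² / 470.5 = 1.0760
  palomino: (958 − 941)² / 941 = 0.3071
  cremello: (476 − 470.5)² / 470.5 = 0.0643
χ² = 1.0760 + 0.3071 + 0.0643 = 1.4474 ≈ 1.447

1.447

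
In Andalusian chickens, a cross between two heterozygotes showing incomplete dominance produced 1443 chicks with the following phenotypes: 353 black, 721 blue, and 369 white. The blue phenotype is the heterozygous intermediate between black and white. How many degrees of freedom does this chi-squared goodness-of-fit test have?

With incomplete dominance, a heterozygote × heterozygote cross gives a 1:2:1 phenotypic ratio.
A goodness-of-fit test with 3 phenotype classes has df = 3 − 1 = 2.

2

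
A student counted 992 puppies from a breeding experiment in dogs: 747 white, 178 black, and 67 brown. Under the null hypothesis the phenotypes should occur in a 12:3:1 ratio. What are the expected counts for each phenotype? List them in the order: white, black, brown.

Expected counts for N = 992 under a 12:3:1 ratio (total parts = 16):
  white: 992 × 12/16 = 744
  black: 992 × 3/16 = 186
  brown: 992 × 1/16 = 62

744, 186, 62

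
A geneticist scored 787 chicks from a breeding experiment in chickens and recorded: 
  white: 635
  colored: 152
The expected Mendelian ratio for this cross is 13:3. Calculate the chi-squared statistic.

Expected counts for N = 787 under a 13:3 ratio (total parts = 16):
  white: 787 × 13/16 = 639.4375
  colored: 787 × 3/16 = 147.5625
χ² = Σ (O − E)² / E
  white: (635 − 639.4375)² / 639.4375 = 0.0308
  colored: (152 − 147.5625)² / 147.5625 = 0.1334
χ² = 0.0308 + 0.1334 = 0.1642 ≈ 0.164

0.164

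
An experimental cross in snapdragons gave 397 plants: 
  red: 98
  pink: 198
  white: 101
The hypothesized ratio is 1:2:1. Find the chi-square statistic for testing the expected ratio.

The 1:2:1 ratio has 4 parts, so with N = 397 the expected counts are:
  red: 397 × 1/4 = 99.25
  pink: 397 × 2/4 = 198.5
  white: 397 × 1/4 = 99.25
χ² = Σ (O − E)² / E
  red: (98 − 99.25)² / 99.25 = 0.0157
  pink: (198 − 198.5)² / 198.5 = 0.0013
  white: (101 − 99.25)² / 99.25 = 0.0309
χ² = 0.0157 + 0.0013 + 0.0309 = 0.0479 ≈ 0.048

0.048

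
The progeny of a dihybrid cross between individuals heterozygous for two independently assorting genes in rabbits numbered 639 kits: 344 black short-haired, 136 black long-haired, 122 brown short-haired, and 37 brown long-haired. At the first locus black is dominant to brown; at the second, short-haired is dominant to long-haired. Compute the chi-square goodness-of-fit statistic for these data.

3.106

A dihybrid F₂ with independent assortment and complete dominance at both loci gives a 9:3:3:1 phenotypic ratio.
Total ratio parts = 16. Expected numbers out of 639:
  black short-haired: 639 × 9/16 = 359.4375
  black long-haired: 639 × 3/16 = 119.8125
  brown short-haired: 639 × 3/16 = 119.8125
  brown long-haired: 639 × 1/16 = 39.9375
χ² = Σ (O − E)² / E
  black short-haired: (344 − 359.4375)² / 359.4375 = 0.6630
  black long-haired: (136 − 119.8125)² / 119.8125 = 2.1870
  brown short-haired: (122 − 119.8125)² / 119.8125 = 0.0399
  brown long-haired: (37 − 39.9375)² / 39.9375 = 0.2161
χ² = 0.6630 + 2.1870 + 0.0399 + 0.2161 = 3.106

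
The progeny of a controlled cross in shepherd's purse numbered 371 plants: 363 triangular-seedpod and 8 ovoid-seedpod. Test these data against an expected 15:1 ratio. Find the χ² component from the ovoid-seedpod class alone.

9.948

The 15:1 ratio has 16 parts, so with N = 371 the expected counts are:
  triangular-seedpod: 371 × 15/16 = 347.8125
  ovoid-seedpod: 371 × 1/16 = 23.1875
Contribution of ovoid-seedpod: (8 − 23.1875)² / 23.1875 = 9.9476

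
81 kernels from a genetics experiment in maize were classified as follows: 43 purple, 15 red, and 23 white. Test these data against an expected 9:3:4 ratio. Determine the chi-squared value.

0.520

Expected counts for N = 81 under a 9:3:4 ratio (total parts = 16):
  purple: 81 × 9/16 = 45.5625
  red: 81 × 3/16 = 15.1875
  white: 81 × 4/16 = 20.25
χ² = Σ (O − E)² / E
  purple: (43 − 45.5625)² / 45.5625 = 0.1441
  red: (15 − 15.1875)² / 15.1875 = 0.0023
  white: (23 − 20.25)² / 20.25 = 0.3735
χ² = 0.1441 + 0.0023 + 0.3735 = 0.5199 ≈ 0.520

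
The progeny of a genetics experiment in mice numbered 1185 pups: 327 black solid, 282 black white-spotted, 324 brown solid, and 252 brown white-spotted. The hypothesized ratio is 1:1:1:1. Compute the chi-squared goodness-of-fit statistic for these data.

13.086

The 1:1:1:1 ratio has 4 parts, so with N = 1185 the expected counts are:
  black solid: 1185 × 1/4 = 296.25
  black white-spotted: 1185 × 1/4 = 296.25
  brown solid: 1185 × 1/4 = 296.25
  brown white-spotted: 1185 × 1/4 = 296.25
χ² = Σ (O − E)² / E
  black solid: (327 − 296.25)² / 296.25 = 3.1918
  black white-spotted: (282 − 296.25)² / 296.25 = 0.6854
  brown solid: (324 − 296.25)² / 296.25 = 2.5994
  brown white-spotted: (252 − 296.25)² / 296.25 = 6.6095
χ² = 3.1918 + 0.6854 + 2.5994 + 6.6095 = 13.0861 ≈ 13.086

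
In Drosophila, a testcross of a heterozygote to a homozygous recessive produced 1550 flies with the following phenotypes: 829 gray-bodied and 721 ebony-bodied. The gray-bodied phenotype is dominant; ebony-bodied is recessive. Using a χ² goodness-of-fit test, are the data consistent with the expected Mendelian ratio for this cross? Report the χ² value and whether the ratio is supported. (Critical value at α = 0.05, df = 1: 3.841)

A testcross of a heterozygote (Aa × aa) gives a 1:1 phenotypic ratio.
Total ratio parts = 2. Expected numbers out of 1550:
  gray-bodied: 1550 × 1/2 = 775
  ebony-bodied: 1550 × 1/2 = 775
χ² = Σ (O − E)² / E
  gray-bodied: (829 − 775)² / 775 = 3.7626
  ebony-bodied: (721 − 775)² / 775 = 3.7626
χ² = 3.7626 + 3.7626 = 7.5252 ≈ 7.525
Degrees of freedom = 2 − 1 = 1; critical value at α = 0.05 is 3.841.
Since 7.525 > 3.841, we reject the null hypothesis — the data do not fit the 1:1 ratio.

7.525; not consistent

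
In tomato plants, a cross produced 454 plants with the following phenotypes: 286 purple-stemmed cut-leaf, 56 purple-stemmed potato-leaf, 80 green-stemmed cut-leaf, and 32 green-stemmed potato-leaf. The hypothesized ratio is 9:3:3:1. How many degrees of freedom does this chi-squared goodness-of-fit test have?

A goodness-of-fit test with 4 phenotype classes has df = 4 − 1 = 3.

3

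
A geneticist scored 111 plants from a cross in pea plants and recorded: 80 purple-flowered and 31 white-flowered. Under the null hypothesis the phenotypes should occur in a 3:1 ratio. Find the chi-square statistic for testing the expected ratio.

0.508

Expected counts for N = 111 under a 3:1 ratio (total parts = 4):
  purple-flowered: 111 × 3/4 = 83.25
  white-flowered: 111 × 1/4 = 27.75
χ² = Σ (O − E)² / E
  purple-flowered: (80 − 83.25)² / 83.25 = 0.1269
  white-flowered: (31 − 27.75)² / 27.75 = 0.3806
χ² = 0.1269 + 0.3806 = 0.5075 ≈ 0.508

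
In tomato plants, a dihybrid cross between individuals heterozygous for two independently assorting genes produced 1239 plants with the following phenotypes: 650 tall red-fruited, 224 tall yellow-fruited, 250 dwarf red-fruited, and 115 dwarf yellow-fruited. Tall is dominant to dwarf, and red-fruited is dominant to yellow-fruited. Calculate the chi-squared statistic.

A dihybrid F₂ with independent assortment and complete dominance at both loci gives a 9:3:3:1 phenotypic ratio.
The 9:3:3:1 ratio has 16 parts, so with N = 1239 the expected counts are:
  tall red-fruited: 1239 × 9/16 = 696.9375
  tall yellow-fruited: 1239 × 3/16 = 232.3125
  dwarf red-fruited: 1239 × 3/16 = 232.3125
  dwarf yellow-fruited: 1239 × 1/16 = 77.4375
χ² = Σ (O − E)² / E
  tall red-fruited: (650 − 696.9375)² / 696.9375 = 3.1612
  tall yellow-fruited: (224 − 232.3125)² / 232.3125 = 0.2974
  dwarf red-fruited: (250 − 232.3125)² / 232.3125 = 1.3467
  dwarf yellow-fruited: (115 − 77.4375)² / 77.4375 = 18.2204
χ² = 3.1612 + 0.2974 + 1.3467 + 18.2204 = 23.0257 ≈ 23.026

23.026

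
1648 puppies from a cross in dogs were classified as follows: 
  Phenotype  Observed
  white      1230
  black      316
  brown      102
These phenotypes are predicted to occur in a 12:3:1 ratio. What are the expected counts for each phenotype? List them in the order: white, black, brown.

Total ratio parts = 16. Expected numbers out of 1648:
  white: 1648 × 12/16 = 1236
  black: 1648 × 3/16 = 309
  brown: 1648 × 1/16 = 103

1236, 309, 103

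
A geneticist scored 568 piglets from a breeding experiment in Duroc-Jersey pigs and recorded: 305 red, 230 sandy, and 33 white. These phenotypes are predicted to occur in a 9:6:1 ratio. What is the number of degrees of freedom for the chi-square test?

2

A goodness-of-fit test with 3 phenotype classes has df = 3 − 1 = 2.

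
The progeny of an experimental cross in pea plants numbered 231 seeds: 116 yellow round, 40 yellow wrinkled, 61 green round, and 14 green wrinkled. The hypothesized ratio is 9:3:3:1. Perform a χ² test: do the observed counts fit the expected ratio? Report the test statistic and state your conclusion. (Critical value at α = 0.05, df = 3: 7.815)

The 9:3:3:1 ratio has 16 parts, so with N = 231 the expected counts are:
  yellow round: 231 × 9/16 = 129.9375
  yellow wrinkled: 231 × 3/16 = 43.3125
  green round: 231 × 3/16 = 43.3125
  green wrinkled: 231 × 1/16 = 14.4375
χ² = Σ (O − E)² / E
  yellow round: (116 − 129.9375)² / 129.9375 = 1.4950
  yellow wrinkled: (40 − 43.3125)² / 43.3125 = 0.2533
  green round: (61 − 43.3125)² / 43.3125 = 7.2230
  green wrinkled: (14 − 14.4375)² / 14.4375 = 0.0133
χ² = 1.4950 + 0.2533 + 7.2230 + 0.0133 = 8.9846 ≈ 8.985
Degrees of freedom = 4 − 1 = 3; critical value at α = 0.05 is 7.815.
Since 8.985 > 7.815, we reject the null hypothesis — the data do not fit the 9:3:3:1 ratio.

8.985; not consistent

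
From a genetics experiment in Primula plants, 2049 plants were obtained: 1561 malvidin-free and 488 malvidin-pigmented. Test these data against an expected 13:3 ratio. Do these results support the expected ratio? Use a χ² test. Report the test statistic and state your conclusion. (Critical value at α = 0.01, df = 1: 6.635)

34.525; not consistent

Expected counts for N = 2049 under a 13:3 ratio (total parts = 16):
  malvidin-free: 2049 × 13/16 = 1664.8125
  malvidin-pigmented: 2049 × 3/16 = 384.1875
χ² = Σ (O − E)² / E
  malvidin-free: (1561 − 1664.8125)² / 1664.8125 = 6.4734
  malvidin-pigmented: (488 − 384.1875)² / 384.1875 = 28.0515
χ² = 6.4734 + 28.0515 = 34.5249 ≈ 34.525
Degrees of freedom = 2 − 1 = 1; critical value at α = 0.01 is 6.635.
Since 34.525 > 6.635, we reject the null hypothesis — the data do not fit the 13:3 ratio.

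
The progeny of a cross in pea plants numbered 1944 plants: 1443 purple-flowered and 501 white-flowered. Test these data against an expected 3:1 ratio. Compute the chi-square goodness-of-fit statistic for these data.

0.617

Total ratio parts = 4. Expected numbers out of 1944:
  purple-flowered: 1944 × 3/4 = 1458
  white-flowered: 1944 × 1/4 = 486
χ² = Σ (O − E)² / E
  purple-flowered: (1443 − 1458)² / 1458 = 0.1543
  white-flowered: (501 − 486)² / 486 = 0.4630
χ² = 0.1543 + 0.4630 = 0.6173 ≈ 0.617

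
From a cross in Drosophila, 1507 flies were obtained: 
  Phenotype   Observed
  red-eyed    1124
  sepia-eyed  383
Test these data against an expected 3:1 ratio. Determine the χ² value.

0.138

Total ratio parts = 4. Expected numbers out of 1507:
  red-eyed: 1507 × 3/4 = 1130.25
  sepia-eyed: 1507 × 1/4 = 376.75
χ² = Σ (O − E)² / E
  red-eyed: (1124 − 1130.25)² / 1130.25 = 0.0346
  sepia-eyed: (383 − 376.75)² / 376.75 = 0.1037
χ² = 0.0346 + 0.1037 = 0.1383 ≈ 0.138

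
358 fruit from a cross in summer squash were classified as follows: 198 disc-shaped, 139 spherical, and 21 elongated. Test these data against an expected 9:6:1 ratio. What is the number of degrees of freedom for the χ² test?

A goodness-of-fit test with 3 phenotype classes has df = 3 − 1 = 2.

2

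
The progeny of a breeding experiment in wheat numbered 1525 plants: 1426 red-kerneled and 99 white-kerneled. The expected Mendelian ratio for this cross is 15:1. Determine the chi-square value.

0.152

Expected counts for N = 1525 under a 15:1 ratio (total parts = 16):
  red-kerneled: 1525 × 15/16 = 1429.6875
  white-kerneled: 1525 × 1/16 = 95.3125
χ² = Σ (O − E)² / E
  red-kerneled: (1426 − 1429.6875)² / 1429.6875 = 0.0095
  white-kerneled: (99 − 95.3125)² / 95.3125 = 0.1427
χ² = 0.0095 + 0.1427 = 0.1522 ≈ 0.152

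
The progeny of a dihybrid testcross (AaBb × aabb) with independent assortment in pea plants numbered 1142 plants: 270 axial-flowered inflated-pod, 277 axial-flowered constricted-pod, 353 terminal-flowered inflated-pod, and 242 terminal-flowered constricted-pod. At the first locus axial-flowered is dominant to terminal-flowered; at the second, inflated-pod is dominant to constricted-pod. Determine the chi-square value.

A dihybrid testcross with independent assortment gives a 1:1:1:1 ratio.
Expected counts for N = 1142 under a 1:1:1:1 ratio (total parts = 4):
  axial-flowered inflated-pod: 1142 × 1/4 = 285.5
  axial-flowered constricted-pod: 1142 × 1/4 = 285.5
  terminal-flowered inflated-pod: 1142 × 1/4 = 285.5
  terminal-flowered constricted-pod: 1142 × 1/4 = 285.5
χ² = Σ (O − E)² / E
  axial-flowered inflated-pod: (270 − 285.5)² / 285.5 = 0.8415
  axial-flowered constricted-pod: (277 − 285.5)² / 285.5 = 0.2531
  terminal-flowered inflated-pod: (353 − 285.5)² / 285.5 = 15.9588
  terminal-flowered constricted-pod: (242 − 285.5)² / 285.5 = 6.6278
χ² = 0.8415 + 0.2531 + 15.9588 + 6.6278 = 23.6812 ≈ 23.681

23.681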